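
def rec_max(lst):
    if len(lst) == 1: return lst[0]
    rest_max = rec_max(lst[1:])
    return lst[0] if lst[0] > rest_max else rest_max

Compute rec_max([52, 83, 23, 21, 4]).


rec_max([52, 83, 23, 21, 4]): compare 52 with rec_max([83, 23, 21, 4])
rec_max([83, 23, 21, 4]): compare 83 with rec_max([23, 21, 4])
rec_max([23, 21, 4]): compare 23 with rec_max([21, 4])
rec_max([21, 4]): compare 21 with rec_max([4])
rec_max([4]) = 4  (base case)
Compare 21 with 4 -> 21
Compare 23 with 21 -> 23
Compare 83 with 23 -> 83
Compare 52 with 83 -> 83

83


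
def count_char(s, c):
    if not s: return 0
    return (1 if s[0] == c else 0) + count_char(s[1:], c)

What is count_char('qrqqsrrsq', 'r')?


s[0]='q' != 'r' -> 0
s[0]='r' == 'r' -> 1
s[0]='q' != 'r' -> 0
s[0]='q' != 'r' -> 0
s[0]='s' != 'r' -> 0
s[0]='r' == 'r' -> 1
s[0]='r' == 'r' -> 1
s[0]='s' != 'r' -> 0
s[0]='q' != 'r' -> 0
Sum: 0 + 1 + 0 + 0 + 0 + 1 + 1 + 0 + 0 = 3

3


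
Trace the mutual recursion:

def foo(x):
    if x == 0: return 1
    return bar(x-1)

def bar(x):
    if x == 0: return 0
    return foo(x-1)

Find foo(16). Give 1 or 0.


foo(16) = bar(15)
bar(15) = foo(14)
foo(14) = bar(13)
bar(13) = foo(12)
foo(12) = bar(11)
bar(11) = foo(10)
foo(10) = bar(9)
bar(9) = foo(8)
foo(8) = bar(7)
bar(7) = foo(6)
foo(6) = bar(5)
bar(5) = foo(4)
foo(4) = bar(3)
bar(3) = foo(2)
foo(2) = bar(1)
bar(1) = foo(0)
foo(0) = 1  (base case)
Result: 1

1


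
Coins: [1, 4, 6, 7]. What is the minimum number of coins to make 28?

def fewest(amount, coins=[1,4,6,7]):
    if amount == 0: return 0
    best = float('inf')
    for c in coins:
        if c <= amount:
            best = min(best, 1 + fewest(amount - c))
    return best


Building up with DP:
fewest(0) = 0
fewest(1) = min(1+fewest(0)=1+0=1) = 1
fewest(2) = min(1+fewest(1)=1+1=2) = 2
fewest(3) = min(1+fewest(2)=1+2=3) = 3
fewest(4) = min(1+fewest(3)=1+3=4, 1+fewest(0)=1+0=1) = 1
fewest(5) = min(1+fewest(4)=1+1=2, 1+fewest(1)=1+1=2) = 2
fewest(6) = min(1+fewest(5)=1+2=3, 1+fewest(2)=1+2=3, 1+fewest(0)=1+0=1) = 1
fewest(7) = min(1+fewest(6)=1+1=2, 1+fewest(3)=1+3=4, 1+fewest(1)=1+1=2, 1+fewest(0)=1+0=1) = 1
fewest(8) = min(1+fewest(7)=1+1=2, 1+fewest(4)=1+1=2, 1+fewest(2)=1+2=3, 1+fewest(1)=1+1=2) = 2
fewest(9) = min(1+fewest(8)=1+2=3, 1+fewest(5)=1+2=3, 1+fewest(3)=1+3=4, 1+fewest(2)=1+2=3) = 3
fewest(10) = min(1+fewest(9)=1+3=4, 1+fewest(6)=1+1=2, 1+fewest(4)=1+1=2, 1+fewest(3)=1+3=4) = 2
fewest(11) = min(1+fewest(10)=1+2=3, 1+fewest(7)=1+1=2, 1+fewest(5)=1+2=3, 1+fewest(4)=1+1=2) = 2
fewest(12) = min(1+fewest(11)=1+2=3, 1+fewest(8)=1+2=3, 1+fewest(6)=1+1=2, 1+fewest(5)=1+2=3) = 2
fewest(13) = min(1+fewest(12)=1+2=3, 1+fewest(9)=1+3=4, 1+fewest(7)=1+1=2, 1+fewest(6)=1+1=2) = 2
fewest(14) = min(1+fewest(13)=1+2=3, 1+fewest(10)=1+2=3, 1+fewest(8)=1+2=3, 1+fewest(7)=1+1=2) = 2
fewest(15) = min(1+fewest(14)=1+2=3, 1+fewest(11)=1+2=3, 1+fewest(9)=1+3=4, 1+fewest(8)=1+2=3) = 3
fewest(16) = min(1+fewest(15)=1+3=4, 1+fewest(12)=1+2=3, 1+fewest(10)=1+2=3, 1+fewest(9)=1+3=4) = 3
fewest(17) = min(1+fewest(16)=1+3=4, 1+fewest(13)=1+2=3, 1+fewest(11)=1+2=3, 1+fewest(10)=1+2=3) = 3
fewest(18) = min(1+fewest(17)=1+3=4, 1+fewest(14)=1+2=3, 1+fewest(12)=1+2=3, 1+fewest(11)=1+2=3) = 3
fewest(19) = min(1+fewest(18)=1+3=4, 1+fewest(15)=1+3=4, 1+fewest(13)=1+2=3, 1+fewest(12)=1+2=3) = 3
fewest(20) = min(1+fewest(19)=1+3=4, 1+fewest(16)=1+3=4, 1+fewest(14)=1+2=3, 1+fewest(13)=1+2=3) = 3
fewest(21) = min(1+fewest(20)=1+3=4, 1+fewest(17)=1+3=4, 1+fewest(15)=1+3=4, 1+fewest(14)=1+2=3) = 3
fewest(22) = min(1+fewest(21)=1+3=4, 1+fewest(18)=1+3=4, 1+fewest(16)=1+3=4, 1+fewest(15)=1+3=4) = 4
fewest(23) = min(1+fewest(22)=1+4=5, 1+fewest(19)=1+3=4, 1+fewest(17)=1+3=4, 1+fewest(16)=1+3=4) = 4
fewest(24) = min(1+fewest(23)=1+4=5, 1+fewest(20)=1+3=4, 1+fewest(18)=1+3=4, 1+fewest(17)=1+3=4) = 4
fewest(25) = min(1+fewest(24)=1+4=5, 1+fewest(21)=1+3=4, 1+fewest(19)=1+3=4, 1+fewest(18)=1+3=4) = 4
fewest(26) = min(1+fewest(25)=1+4=5, 1+fewest(22)=1+4=5, 1+fewest(20)=1+3=4, 1+fewest(19)=1+3=4) = 4
fewest(27) = min(1+fewest(26)=1+4=5, 1+fewest(23)=1+4=5, 1+fewest(21)=1+3=4, 1+fewest(20)=1+3=4) = 4
fewest(28) = min(1+fewest(27)=1+4=5, 1+fewest(24)=1+4=5, 1+fewest(22)=1+4=5, 1+fewest(21)=1+3=4) = 4

4


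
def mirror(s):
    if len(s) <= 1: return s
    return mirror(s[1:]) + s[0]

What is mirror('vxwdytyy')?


mirror('vxwdytyy') = mirror('xwdytyy') + 'v'
mirror('xwdytyy') = mirror('wdytyy') + 'x'
mirror('wdytyy') = mirror('dytyy') + 'w'
mirror('dytyy') = mirror('ytyy') + 'd'
mirror('ytyy') = mirror('tyy') + 'y'
mirror('tyy') = mirror('yy') + 't'
mirror('yy') = mirror('y') + 'y'
mirror('y') = 'y'  (base case)
Concatenating: 'y' + 'y' + 't' + 'y' + 'd' + 'w' + 'x' + 'v' = 'yytydwxv'

yytydwxv


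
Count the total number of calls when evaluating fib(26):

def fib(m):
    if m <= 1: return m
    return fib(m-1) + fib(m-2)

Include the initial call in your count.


Let C(n) = total calls for fib(n)
C(0) = 1, C(1) = 1
C(2) = 1 + C(1) + C(0) = 1 + 1 + 1 = 3
C(3) = 1 + C(2) + C(1) = 1 + 3 + 1 = 5
C(4) = 1 + C(3) + C(2) = 1 + 5 + 3 = 9
C(5) = 1 + C(4) + C(3) = 1 + 9 + 5 = 15
C(6) = 1 + C(5) + C(4) = 1 + 15 + 9 = 25
C(7) = 1 + C(6) + C(5) = 1 + 25 + 15 = 41
C(8) = 1 + C(7) + C(6) = 1 + 41 + 25 = 67
C(9) = 1 + C(8) + C(7) = 1 + 67 + 41 = 109
C(10) = 1 + C(9) + C(8) = 1 + 109 + 67 = 177
C(11) = 1 + C(10) + C(9) = 1 + 177 + 109 = 287
C(12) = 1 + C(11) + C(10) = 1 + 287 + 177 = 465
C(13) = 1 + C(12) + C(11) = 1 + 465 + 287 = 753
C(14) = 1 + C(13) + C(12) = 1 + 753 + 465 = 1219
C(15) = 1 + C(14) + C(13) = 1 + 1219 + 753 = 1973
C(16) = 1 + C(15) + C(14) = 1 + 1973 + 1219 = 3193
C(17) = 1 + C(16) + C(15) = 1 + 3193 + 1973 = 5167
C(18) = 1 + C(17) + C(16) = 1 + 5167 + 3193 = 8361
C(19) = 1 + C(18) + C(17) = 1 + 8361 + 5167 = 13529
C(20) = 1 + C(19) + C(18) = 1 + 13529 + 8361 = 21891
C(21) = 1 + C(20) + C(19) = 1 + 21891 + 13529 = 35421
C(22) = 1 + C(21) + C(20) = 1 + 35421 + 21891 = 57313
C(23) = 1 + C(22) + C(21) = 1 + 57313 + 35421 = 92735
C(24) = 1 + C(23) + C(22) = 1 + 92735 + 57313 = 150049
C(25) = 1 + C(24) + C(23) = 1 + 150049 + 92735 = 242785
C(26) = 1 + C(25) + C(24) = 1 + 242785 + 150049 = 392835

392835


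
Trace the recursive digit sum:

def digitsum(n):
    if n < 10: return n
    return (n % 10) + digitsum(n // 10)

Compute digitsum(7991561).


digitsum(7991561) = 1 + digitsum(799156)
digitsum(799156) = 6 + digitsum(79915)
digitsum(79915) = 5 + digitsum(7991)
digitsum(7991) = 1 + digitsum(799)
digitsum(799) = 9 + digitsum(79)
digitsum(79) = 9 + digitsum(7)
digitsum(7) = 7  (base case)
Total: 1 + 6 + 5 + 1 + 9 + 9 + 7 = 38

38


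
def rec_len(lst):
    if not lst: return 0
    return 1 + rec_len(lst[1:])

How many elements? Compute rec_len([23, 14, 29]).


rec_len([23, 14, 29]) = 1 + rec_len([14, 29])
rec_len([14, 29]) = 1 + rec_len([29])
rec_len([29]) = 1 + rec_len([])
rec_len([]) = 0  (base case)
Unwinding: 1 + 1 + 1 + 0 = 3

3


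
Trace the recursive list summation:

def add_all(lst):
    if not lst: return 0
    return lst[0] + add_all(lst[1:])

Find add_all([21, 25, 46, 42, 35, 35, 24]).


add_all([21, 25, 46, 42, 35, 35, 24]) = 21 + add_all([25, 46, 42, 35, 35, 24])
add_all([25, 46, 42, 35, 35, 24]) = 25 + add_all([46, 42, 35, 35, 24])
add_all([46, 42, 35, 35, 24]) = 46 + add_all([42, 35, 35, 24])
add_all([42, 35, 35, 24]) = 42 + add_all([35, 35, 24])
add_all([35, 35, 24]) = 35 + add_all([35, 24])
add_all([35, 24]) = 35 + add_all([24])
add_all([24]) = 24 + add_all([])
add_all([]) = 0  (base case)
Total: 21 + 25 + 46 + 42 + 35 + 35 + 24 + 0 = 228

228


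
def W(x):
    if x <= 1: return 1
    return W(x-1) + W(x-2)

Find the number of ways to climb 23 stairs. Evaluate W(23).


Building up from base cases:
W(0) = 1
W(1) = 1
W(2) = W(1) + W(0) = 1 + 1 = 2
W(3) = W(2) + W(1) = 2 + 1 = 3
W(4) = W(3) + W(2) = 3 + 2 = 5
W(5) = W(4) + W(3) = 5 + 3 = 8
W(6) = W(5) + W(4) = 8 + 5 = 13
W(7) = W(6) + W(5) = 13 + 8 = 21
W(8) = W(7) + W(6) = 21 + 13 = 34
W(9) = W(8) + W(7) = 34 + 21 = 55
W(10) = W(9) + W(8) = 55 + 34 = 89
W(11) = W(10) + W(9) = 89 + 55 = 144
W(12) = W(11) + W(10) = 144 + 89 = 233
W(13) = W(12) + W(11) = 233 + 144 = 377
W(14) = W(13) + W(12) = 377 + 233 = 610
W(15) = W(14) + W(13) = 610 + 377 = 987
W(16) = W(15) + W(14) = 987 + 610 = 1597
W(17) = W(16) + W(15) = 1597 + 987 = 2584
W(18) = W(17) + W(16) = 2584 + 1597 = 4181
W(19) = W(18) + W(17) = 4181 + 2584 = 6765
W(20) = W(19) + W(18) = 6765 + 4181 = 10946
W(21) = W(20) + W(19) = 10946 + 6765 = 17711
W(22) = W(21) + W(20) = 17711 + 10946 = 28657
W(23) = W(22) + W(21) = 28657 + 17711 = 46368

46368


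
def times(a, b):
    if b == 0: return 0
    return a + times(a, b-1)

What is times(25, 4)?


times(25, 4) = 25 + times(25, 3)
times(25, 3) = 25 + times(25, 2)
times(25, 2) = 25 + times(25, 1)
times(25, 1) = 25 + times(25, 0)
times(25, 0) = 0  (base case)
Total: 25 + 25 + 25 + 25 + 0 = 100

100


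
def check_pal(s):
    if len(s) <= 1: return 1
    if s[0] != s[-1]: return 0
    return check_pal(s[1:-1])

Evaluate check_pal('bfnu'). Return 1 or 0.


check_pal('bfnu'): s[0]='b' != s[-1]='u' -> return 0
Result: 0 (not a palindrome)

0


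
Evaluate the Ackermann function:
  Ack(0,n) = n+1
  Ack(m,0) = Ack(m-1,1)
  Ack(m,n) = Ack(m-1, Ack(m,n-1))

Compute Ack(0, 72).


Ack(0, 72) = 73
Result: Ack(0, 72) = 73

73


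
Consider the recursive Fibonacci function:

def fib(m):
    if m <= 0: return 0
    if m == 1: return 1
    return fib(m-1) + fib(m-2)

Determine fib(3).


Computing fib(3) bottom-up:
fib(0) = 0
fib(1) = 1
fib(2) = fib(1) + fib(0) = 1 + 0 = 1
fib(3) = fib(2) + fib(1) = 1 + 1 = 2

2


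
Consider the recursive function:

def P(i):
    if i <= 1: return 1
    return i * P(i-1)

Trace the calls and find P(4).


P(4)
= 4 * P(3)
= 4 * 3 * P(2)
= 4 * 3 * 2 * P(1)
= 4 * 3 * 2 * 1
= 24

24


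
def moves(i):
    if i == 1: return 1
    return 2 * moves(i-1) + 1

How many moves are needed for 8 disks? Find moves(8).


moves(8) = 2 * moves(7) + 1
moves(7) = 2 * moves(6) + 1
moves(6) = 2 * moves(5) + 1
moves(5) = 2 * moves(4) + 1
moves(4) = 2 * moves(3) + 1
moves(3) = 2 * moves(2) + 1
moves(2) = 2 * moves(1) + 1
moves(1) = 1  (base case)
moves(2) = 2 * 1 + 1 = 3
moves(3) = 2 * 3 + 1 = 7
moves(4) = 2 * 7 + 1 = 15
moves(5) = 2 * 15 + 1 = 31
moves(6) = 2 * 31 + 1 = 63
moves(7) = 2 * 63 + 1 = 127
moves(8) = 2 * 127 + 1 = 255

255


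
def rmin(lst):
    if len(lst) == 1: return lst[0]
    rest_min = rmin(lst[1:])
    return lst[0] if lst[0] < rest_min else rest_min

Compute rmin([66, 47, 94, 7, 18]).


rmin([66, 47, 94, 7, 18]): compare 66 with rmin([47, 94, 7, 18])
rmin([47, 94, 7, 18]): compare 47 with rmin([94, 7, 18])
rmin([94, 7, 18]): compare 94 with rmin([7, 18])
rmin([7, 18]): compare 7 with rmin([18])
rmin([18]) = 18  (base case)
Compare 7 with 18 -> 7
Compare 94 with 7 -> 7
Compare 47 with 7 -> 7
Compare 66 with 7 -> 7

7


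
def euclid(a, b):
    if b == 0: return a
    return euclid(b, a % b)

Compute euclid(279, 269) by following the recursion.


euclid(279, 269) = euclid(269, 10)
euclid(269, 10) = euclid(10, 9)
euclid(10, 9) = euclid(9, 1)
euclid(9, 1) = euclid(1, 0)
euclid(1, 0) = 1  (base case)

1


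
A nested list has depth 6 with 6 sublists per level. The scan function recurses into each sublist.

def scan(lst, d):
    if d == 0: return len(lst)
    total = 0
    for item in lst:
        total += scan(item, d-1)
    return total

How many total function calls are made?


At depth 0 (root): 1 call
At depth 1: each of 1 parents calls scan on 6 children = 6 calls
At depth 2: each of 6 parents calls scan on 6 children = 36 calls
At depth 3: each of 36 parents calls scan on 6 children = 216 calls
At depth 4: each of 216 parents calls scan on 6 children = 1296 calls
At depth 5: each of 1296 parents calls scan on 6 children = 7776 calls
At depth 6: each of 7776 parents calls scan on 6 children = 46656 calls
Total: 1 + 6 + 36 + 216 + 1296 + 7776 + 46656 = 55987

55987


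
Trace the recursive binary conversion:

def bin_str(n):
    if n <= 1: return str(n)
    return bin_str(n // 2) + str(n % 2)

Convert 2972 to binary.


bin_str(2972) = bin_str(1486) + '0'
bin_str(1486) = bin_str(743) + '0'
bin_str(743) = bin_str(371) + '1'
bin_str(371) = bin_str(185) + '1'
bin_str(185) = bin_str(92) + '1'
bin_str(92) = bin_str(46) + '0'
bin_str(46) = bin_str(23) + '0'
bin_str(23) = bin_str(11) + '1'
bin_str(11) = bin_str(5) + '1'
bin_str(5) = bin_str(2) + '1'
bin_str(2) = bin_str(1) + '0'
bin_str(1) = '1'  (base case)
Concatenating: '1' + '0' + '1' + '1' + '1' + '0' + '0' + '1' + '1' + '1' + '0' + '0' = '101110011100'

101110011100


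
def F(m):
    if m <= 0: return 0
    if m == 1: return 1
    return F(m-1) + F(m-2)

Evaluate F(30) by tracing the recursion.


Computing F(30) bottom-up:
F(0) = 0
F(1) = 1
F(2) = F(1) + F(0) = 1 + 0 = 1
F(3) = F(2) + F(1) = 1 + 1 = 2
F(4) = F(3) + F(2) = 2 + 1 = 3
F(5) = F(4) + F(3) = 3 + 2 = 5
F(6) = F(5) + F(4) = 5 + 3 = 8
F(7) = F(6) + F(5) = 8 + 5 = 13
F(8) = F(7) + F(6) = 13 + 8 = 21
F(9) = F(8) + F(7) = 21 + 13 = 34
F(10) = F(9) + F(8) = 34 + 21 = 55
F(11) = F(10) + F(9) = 55 + 34 = 89
F(12) = F(11) + F(10) = 89 + 55 = 144
F(13) = F(12) + F(11) = 144 + 89 = 233
F(14) = F(13) + F(12) = 233 + 144 = 377
F(15) = F(14) + F(13) = 377 + 233 = 610
F(16) = F(15) + F(14) = 610 + 377 = 987
F(17) = F(16) + F(15) = 987 + 610 = 1597
F(18) = F(17) + F(16) = 1597 + 987 = 2584
F(19) = F(18) + F(17) = 2584 + 1597 = 4181
F(20) = F(19) + F(18) = 4181 + 2584 = 6765
F(21) = F(20) + F(19) = 6765 + 4181 = 10946
F(22) = F(21) + F(20) = 10946 + 6765 = 17711
F(23) = F(22) + F(21) = 17711 + 10946 = 28657
F(24) = F(23) + F(22) = 28657 + 17711 = 46368
F(25) = F(24) + F(23) = 46368 + 28657 = 75025
F(26) = F(25) + F(24) = 75025 + 46368 = 121393
F(27) = F(26) + F(25) = 121393 + 75025 = 196418
F(28) = F(27) + F(26) = 196418 + 121393 = 317811
F(29) = F(28) + F(27) = 317811 + 196418 = 514229
F(30) = F(29) + F(28) = 514229 + 317811 = 832040

832040


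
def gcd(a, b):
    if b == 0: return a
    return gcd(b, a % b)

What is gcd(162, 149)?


gcd(162, 149) = gcd(149, 13)
gcd(149, 13) = gcd(13, 6)
gcd(13, 6) = gcd(6, 1)
gcd(6, 1) = gcd(1, 0)
gcd(1, 0) = 1  (base case)

1


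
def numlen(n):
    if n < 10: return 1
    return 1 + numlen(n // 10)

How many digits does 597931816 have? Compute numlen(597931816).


numlen(597931816) = 1 + numlen(59793181)
numlen(59793181) = 1 + numlen(5979318)
numlen(5979318) = 1 + numlen(597931)
numlen(597931) = 1 + numlen(59793)
numlen(59793) = 1 + numlen(5979)
numlen(5979) = 1 + numlen(597)
numlen(597) = 1 + numlen(59)
numlen(59) = 1 + numlen(5)
numlen(5) = 1  (base case: 5 < 10)
Unwinding: 1 + 1 + 1 + 1 + 1 + 1 + 1 + 1 + 1 = 9

9


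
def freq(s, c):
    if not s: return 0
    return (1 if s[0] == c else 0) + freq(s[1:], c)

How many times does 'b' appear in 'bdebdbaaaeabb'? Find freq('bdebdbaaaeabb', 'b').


s[0]='b' == 'b' -> 1
s[0]='d' != 'b' -> 0
s[0]='e' != 'b' -> 0
s[0]='b' == 'b' -> 1
s[0]='d' != 'b' -> 0
s[0]='b' == 'b' -> 1
s[0]='a' != 'b' -> 0
s[0]='a' != 'b' -> 0
s[0]='a' != 'b' -> 0
s[0]='e' != 'b' -> 0
s[0]='a' != 'b' -> 0
s[0]='b' == 'b' -> 1
s[0]='b' == 'b' -> 1
Sum: 1 + 0 + 0 + 1 + 0 + 1 + 0 + 0 + 0 + 0 + 0 + 1 + 1 = 5

5


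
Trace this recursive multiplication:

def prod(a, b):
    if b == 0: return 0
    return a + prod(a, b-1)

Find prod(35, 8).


prod(35, 8) = 35 + prod(35, 7)
prod(35, 7) = 35 + prod(35, 6)
prod(35, 6) = 35 + prod(35, 5)
prod(35, 5) = 35 + prod(35, 4)
prod(35, 4) = 35 + prod(35, 3)
prod(35, 3) = 35 + prod(35, 2)
prod(35, 2) = 35 + prod(35, 1)
prod(35, 1) = 35 + prod(35, 0)
prod(35, 0) = 0  (base case)
Total: 35 + 35 + 35 + 35 + 35 + 35 + 35 + 35 + 0 = 280

280


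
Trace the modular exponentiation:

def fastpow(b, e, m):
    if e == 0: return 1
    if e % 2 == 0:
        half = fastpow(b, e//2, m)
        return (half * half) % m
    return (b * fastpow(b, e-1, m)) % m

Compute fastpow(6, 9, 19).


fastpow(6, 9, 19): e is odd, compute fastpow(6, 8, 19)
  fastpow(6, 8, 19): e is even, compute fastpow(6, 4, 19)
    fastpow(6, 4, 19): e is even, compute fastpow(6, 2, 19)
      fastpow(6, 2, 19): e is even, compute fastpow(6, 1, 19)
        fastpow(6, 1, 19): e is odd, compute fastpow(6, 0, 19)
          fastpow(6, 0, 19) = 1
        (6 * 1) % 19 = 6
      half=6, (6*6) % 19 = 17
    half=17, (17*17) % 19 = 4
  half=4, (4*4) % 19 = 16
(6 * 16) % 19 = 1

1


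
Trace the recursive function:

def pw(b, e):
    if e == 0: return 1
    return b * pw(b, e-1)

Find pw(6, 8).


pw(6, 8)
= 6 * pw(6, 7)
= 6 * 6 * pw(6, 6)
= 6 * 6 * 6 * pw(6, 5)
= 6 * 6 * 6 * 6 * pw(6, 4)
= 6 * 6 * 6 * 6 * 6 * pw(6, 3)
= 6 * 6 * 6 * 6 * 6 * 6 * pw(6, 2)
= 6 * 6 * 6 * 6 * 6 * 6 * 6 * pw(6, 1)
= 6 * 6 * 6 * 6 * 6 * 6 * 6 * 6 * pw(6, 0)
= 6 * 6 * 6 * 6 * 6 * 6 * 6 * 6 * 1
= 1679616

1679616


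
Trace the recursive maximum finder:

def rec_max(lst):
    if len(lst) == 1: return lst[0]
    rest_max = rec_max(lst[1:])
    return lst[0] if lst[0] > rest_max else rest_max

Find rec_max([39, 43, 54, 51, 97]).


rec_max([39, 43, 54, 51, 97]): compare 39 with rec_max([43, 54, 51, 97])
rec_max([43, 54, 51, 97]): compare 43 with rec_max([54, 51, 97])
rec_max([54, 51, 97]): compare 54 with rec_max([51, 97])
rec_max([51, 97]): compare 51 with rec_max([97])
rec_max([97]) = 97  (base case)
Compare 51 with 97 -> 97
Compare 54 with 97 -> 97
Compare 43 with 97 -> 97
Compare 39 with 97 -> 97

97


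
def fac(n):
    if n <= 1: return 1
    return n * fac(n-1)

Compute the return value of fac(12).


fac(12)
= 12 * fac(11)
= 12 * 11 * fac(10)
= 12 * 11 * 10 * fac(9)
= 12 * 11 * 10 * 9 * fac(8)
= 12 * 11 * 10 * 9 * 8 * fac(7)
= 12 * 11 * 10 * 9 * 8 * 7 * fac(6)
= 12 * 11 * 10 * 9 * 8 * 7 * 6 * fac(5)
= 12 * 11 * 10 * 9 * 8 * 7 * 6 * 5 * fac(4)
= 12 * 11 * 10 * 9 * 8 * 7 * 6 * 5 * 4 * fac(3)
= 12 * 11 * 10 * 9 * 8 * 7 * 6 * 5 * 4 * 3 * fac(2)
= 12 * 11 * 10 * 9 * 8 * 7 * 6 * 5 * 4 * 3 * 2 * fac(1)
= 12 * 11 * 10 * 9 * 8 * 7 * 6 * 5 * 4 * 3 * 2 * 1
= 479001600

479001600


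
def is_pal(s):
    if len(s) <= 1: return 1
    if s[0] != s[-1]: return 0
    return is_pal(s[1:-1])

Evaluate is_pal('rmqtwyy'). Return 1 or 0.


is_pal('rmqtwyy'): s[0]='r' != s[-1]='y' -> return 0
Result: 0 (not a palindrome)

0


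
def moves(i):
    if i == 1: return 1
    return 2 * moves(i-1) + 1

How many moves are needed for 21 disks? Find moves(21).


moves(21) = 2 * moves(20) + 1
moves(20) = 2 * moves(19) + 1
moves(19) = 2 * moves(18) + 1
moves(18) = 2 * moves(17) + 1
moves(17) = 2 * moves(16) + 1
moves(16) = 2 * moves(15) + 1
moves(15) = 2 * moves(14) + 1
moves(14) = 2 * moves(13) + 1
moves(13) = 2 * moves(12) + 1
moves(12) = 2 * moves(11) + 1
moves(11) = 2 * moves(10) + 1
moves(10) = 2 * moves(9) + 1
moves(9) = 2 * moves(8) + 1
moves(8) = 2 * moves(7) + 1
moves(7) = 2 * moves(6) + 1
moves(6) = 2 * moves(5) + 1
moves(5) = 2 * moves(4) + 1
moves(4) = 2 * moves(3) + 1
moves(3) = 2 * moves(2) + 1
moves(2) = 2 * moves(1) + 1
moves(1) = 1  (base case)
moves(2) = 2 * 1 + 1 = 3
moves(3) = 2 * 3 + 1 = 7
moves(4) = 2 * 7 + 1 = 15
moves(5) = 2 * 15 + 1 = 31
moves(6) = 2 * 31 + 1 = 63
moves(7) = 2 * 63 + 1 = 127
moves(8) = 2 * 127 + 1 = 255
moves(9) = 2 * 255 + 1 = 511
moves(10) = 2 * 511 + 1 = 1023
moves(11) = 2 * 1023 + 1 = 2047
moves(12) = 2 * 2047 + 1 = 4095
moves(13) = 2 * 4095 + 1 = 8191
moves(14) = 2 * 8191 + 1 = 16383
moves(15) = 2 * 16383 + 1 = 32767
moves(16) = 2 * 32767 + 1 = 65535
moves(17) = 2 * 65535 + 1 = 131071
moves(18) = 2 * 131071 + 1 = 262143
moves(19) = 2 * 262143 + 1 = 524287
moves(20) = 2 * 524287 + 1 = 1048575
moves(21) = 2 * 1048575 + 1 = 2097151

2097151


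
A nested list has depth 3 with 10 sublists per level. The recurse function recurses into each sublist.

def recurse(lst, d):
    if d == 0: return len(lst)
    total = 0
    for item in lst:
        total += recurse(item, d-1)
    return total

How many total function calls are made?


At depth 0 (root): 1 call
At depth 1: each of 1 parents calls recurse on 10 children = 10 calls
At depth 2: each of 10 parents calls recurse on 10 children = 100 calls
At depth 3: each of 100 parents calls recurse on 10 children = 1000 calls
Total: 1 + 10 + 100 + 1000 = 1111

1111


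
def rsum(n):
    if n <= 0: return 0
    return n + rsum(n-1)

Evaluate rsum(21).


rsum(21)
= 21 + 20 + 19 + 18 + 17 + 16 + 15 + 14 + 13 + 12 + 11 + 10 + 9 + 8 + 7 + 6 + 5 + 4 + 3 + 2 + 1 + rsum(0)
= 21 + 20 + 19 + 18 + 17 + 16 + 15 + 14 + 13 + 12 + 11 + 10 + 9 + 8 + 7 + 6 + 5 + 4 + 3 + 2 + 1 + 0
= 231

231


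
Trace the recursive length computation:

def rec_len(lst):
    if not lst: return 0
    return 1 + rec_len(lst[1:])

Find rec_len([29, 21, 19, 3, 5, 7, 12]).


rec_len([29, 21, 19, 3, 5, 7, 12]) = 1 + rec_len([21, 19, 3, 5, 7, 12])
rec_len([21, 19, 3, 5, 7, 12]) = 1 + rec_len([19, 3, 5, 7, 12])
rec_len([19, 3, 5, 7, 12]) = 1 + rec_len([3, 5, 7, 12])
rec_len([3, 5, 7, 12]) = 1 + rec_len([5, 7, 12])
rec_len([5, 7, 12]) = 1 + rec_len([7, 12])
rec_len([7, 12]) = 1 + rec_len([12])
rec_len([12]) = 1 + rec_len([])
rec_len([]) = 0  (base case)
Unwinding: 1 + 1 + 1 + 1 + 1 + 1 + 1 + 0 = 7

7


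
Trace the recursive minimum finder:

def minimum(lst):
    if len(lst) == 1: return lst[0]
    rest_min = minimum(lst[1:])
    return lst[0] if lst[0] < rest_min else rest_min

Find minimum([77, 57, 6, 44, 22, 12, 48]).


minimum([77, 57, 6, 44, 22, 12, 48]): compare 77 with minimum([57, 6, 44, 22, 12, 48])
minimum([57, 6, 44, 22, 12, 48]): compare 57 with minimum([6, 44, 22, 12, 48])
minimum([6, 44, 22, 12, 48]): compare 6 with minimum([44, 22, 12, 48])
minimum([44, 22, 12, 48]): compare 44 with minimum([22, 12, 48])
minimum([22, 12, 48]): compare 22 with minimum([12, 48])
minimum([12, 48]): compare 12 with minimum([48])
minimum([48]) = 48  (base case)
Compare 12 with 48 -> 12
Compare 22 with 12 -> 12
Compare 44 with 12 -> 12
Compare 6 with 12 -> 6
Compare 57 with 6 -> 6
Compare 77 with 6 -> 6

6


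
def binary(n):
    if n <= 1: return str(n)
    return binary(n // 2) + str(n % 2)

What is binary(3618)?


binary(3618) = binary(1809) + '0'
binary(1809) = binary(904) + '1'
binary(904) = binary(452) + '0'
binary(452) = binary(226) + '0'
binary(226) = binary(113) + '0'
binary(113) = binary(56) + '1'
binary(56) = binary(28) + '0'
binary(28) = binary(14) + '0'
binary(14) = binary(7) + '0'
binary(7) = binary(3) + '1'
binary(3) = binary(1) + '1'
binary(1) = '1'  (base case)
Concatenating: '1' + '1' + '1' + '0' + '0' + '0' + '1' + '0' + '0' + '0' + '1' + '0' = '111000100010'

111000100010


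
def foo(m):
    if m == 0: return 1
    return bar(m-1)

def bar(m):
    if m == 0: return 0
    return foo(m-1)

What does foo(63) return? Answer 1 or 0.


foo(63) = bar(62)
bar(62) = foo(61)
foo(61) = bar(60)
bar(60) = foo(59)
foo(59) = bar(58)
bar(58) = foo(57)
foo(57) = bar(56)
bar(56) = foo(55)
foo(55) = bar(54)
bar(54) = foo(53)
foo(53) = bar(52)
bar(52) = foo(51)
foo(51) = bar(50)
bar(50) = foo(49)
foo(49) = bar(48)
bar(48) = foo(47)
foo(47) = bar(46)
bar(46) = foo(45)
foo(45) = bar(44)
bar(44) = foo(43)
foo(43) = bar(42)
bar(42) = foo(41)
foo(41) = bar(40)
bar(40) = foo(39)
foo(39) = bar(38)
bar(38) = foo(37)
foo(37) = bar(36)
bar(36) = foo(35)
foo(35) = bar(34)
bar(34) = foo(33)
foo(33) = bar(32)
bar(32) = foo(31)
foo(31) = bar(30)
bar(30) = foo(29)
foo(29) = bar(28)
bar(28) = foo(27)
foo(27) = bar(26)
bar(26) = foo(25)
foo(25) = bar(24)
bar(24) = foo(23)
foo(23) = bar(22)
bar(22) = foo(21)
foo(21) = bar(20)
bar(20) = foo(19)
foo(19) = bar(18)
bar(18) = foo(17)
foo(17) = bar(16)
bar(16) = foo(15)
foo(15) = bar(14)
bar(14) = foo(13)
foo(13) = bar(12)
bar(12) = foo(11)
foo(11) = bar(10)
bar(10) = foo(9)
foo(9) = bar(8)
bar(8) = foo(7)
foo(7) = bar(6)
bar(6) = foo(5)
foo(5) = bar(4)
bar(4) = foo(3)
foo(3) = bar(2)
bar(2) = foo(1)
foo(1) = bar(0)
bar(0) = 0  (base case)
Result: 0

0


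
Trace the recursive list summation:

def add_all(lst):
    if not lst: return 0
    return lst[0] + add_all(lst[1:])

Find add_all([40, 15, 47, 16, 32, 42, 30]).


add_all([40, 15, 47, 16, 32, 42, 30]) = 40 + add_all([15, 47, 16, 32, 42, 30])
add_all([15, 47, 16, 32, 42, 30]) = 15 + add_all([47, 16, 32, 42, 30])
add_all([47, 16, 32, 42, 30]) = 47 + add_all([16, 32, 42, 30])
add_all([16, 32, 42, 30]) = 16 + add_all([32, 42, 30])
add_all([32, 42, 30]) = 32 + add_all([42, 30])
add_all([42, 30]) = 42 + add_all([30])
add_all([30]) = 30 + add_all([])
add_all([]) = 0  (base case)
Total: 40 + 15 + 47 + 16 + 32 + 42 + 30 + 0 = 222

222


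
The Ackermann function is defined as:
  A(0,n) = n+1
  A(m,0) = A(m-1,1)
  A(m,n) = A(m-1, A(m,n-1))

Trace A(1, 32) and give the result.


A(1, 32) = A(0, A(1, 31))
  A(1, 31) = A(0, A(1, 30))
    A(1, 30) = A(0, A(1, 29))
      A(1, 29) = A(0, A(1, 28))
        A(1, 28) = A(0, A(1, 27))
          A(1, 27) = A(0, A(1, 26))
          A(1, 26) = A(0, A(1, 25))
          A(1, 25) = A(0, A(1, 24))
          A(1, 24) = A(0, A(1, 23))
          A(1, 23) = A(0, A(1, 22))
          A(1, 22) = A(0, A(1, 21))
          A(1, 21) = A(0, A(1, 20))
          A(1, 20) = A(0, A(1, 19))
          A(1, 19) = A(0, A(1, 18))
          A(1, 18) = A(0, A(1, 17))
          A(1, 17) = A(0, A(1, 16))
          A(1, 16) = A(0, A(1, 15))
          A(1, 15) = A(0, A(1, 14))
          A(1, 14) = A(0, A(1, 13))
          A(1, 13) = A(0, A(1, 12))
          A(1, 12) = A(0, A(1, 11))
          A(1, 11) = A(0, A(1, 10))
          A(1, 10) = A(0, A(1, 9))
          A(1, 9) = A(0, A(1, 8))
          A(1, 8) = A(0, A(1, 7))
... (trace truncated)
Result: A(1, 32) = 34

34


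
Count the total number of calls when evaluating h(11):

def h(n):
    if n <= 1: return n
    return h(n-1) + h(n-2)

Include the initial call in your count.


Let C(n) = total calls for h(n)
C(0) = 1, C(1) = 1
C(2) = 1 + C(1) + C(0) = 1 + 1 + 1 = 3
C(3) = 1 + C(2) + C(1) = 1 + 3 + 1 = 5
C(4) = 1 + C(3) + C(2) = 1 + 5 + 3 = 9
C(5) = 1 + C(4) + C(3) = 1 + 9 + 5 = 15
C(6) = 1 + C(5) + C(4) = 1 + 15 + 9 = 25
C(7) = 1 + C(6) + C(5) = 1 + 25 + 15 = 41
C(8) = 1 + C(7) + C(6) = 1 + 41 + 25 = 67
C(9) = 1 + C(8) + C(7) = 1 + 67 + 41 = 109
C(10) = 1 + C(9) + C(8) = 1 + 109 + 67 = 177
C(11) = 1 + C(10) + C(9) = 1 + 177 + 109 = 287

287


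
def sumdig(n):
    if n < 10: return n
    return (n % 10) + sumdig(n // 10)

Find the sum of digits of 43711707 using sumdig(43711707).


sumdig(43711707) = 7 + sumdig(4371170)
sumdig(4371170) = 0 + sumdig(437117)
sumdig(437117) = 7 + sumdig(43711)
sumdig(43711) = 1 + sumdig(4371)
sumdig(4371) = 1 + sumdig(437)
sumdig(437) = 7 + sumdig(43)
sumdig(43) = 3 + sumdig(4)
sumdig(4) = 4  (base case)
Total: 7 + 0 + 7 + 1 + 1 + 7 + 3 + 4 = 30

30


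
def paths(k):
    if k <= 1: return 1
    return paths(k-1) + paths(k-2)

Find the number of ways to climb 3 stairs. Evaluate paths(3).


Building up from base cases:
paths(0) = 1
paths(1) = 1
paths(2) = paths(1) + paths(0) = 1 + 1 = 2
paths(3) = paths(2) + paths(1) = 2 + 1 = 3

3


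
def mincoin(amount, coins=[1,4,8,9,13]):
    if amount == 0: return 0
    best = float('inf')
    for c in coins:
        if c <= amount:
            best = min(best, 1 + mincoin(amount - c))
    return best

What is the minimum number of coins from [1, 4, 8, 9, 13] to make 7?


Building up with DP:
mincoin(0) = 0
mincoin(1) = min(1+mincoin(0)=1+0=1) = 1
mincoin(2) = min(1+mincoin(1)=1+1=2) = 2
mincoin(3) = min(1+mincoin(2)=1+2=3) = 3
mincoin(4) = min(1+mincoin(3)=1+3=4, 1+mincoin(0)=1+0=1) = 1
mincoin(5) = min(1+mincoin(4)=1+1=2, 1+mincoin(1)=1+1=2) = 2
mincoin(6) = min(1+mincoin(5)=1+2=3, 1+mincoin(2)=1+2=3) = 3
mincoin(7) = min(1+mincoin(6)=1+3=4, 1+mincoin(3)=1+3=4) = 4

4


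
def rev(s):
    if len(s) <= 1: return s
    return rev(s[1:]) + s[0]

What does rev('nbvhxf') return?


rev('nbvhxf') = rev('bvhxf') + 'n'
rev('bvhxf') = rev('vhxf') + 'b'
rev('vhxf') = rev('hxf') + 'v'
rev('hxf') = rev('xf') + 'h'
rev('xf') = rev('f') + 'x'
rev('f') = 'f'  (base case)
Concatenating: 'f' + 'x' + 'h' + 'v' + 'b' + 'n' = 'fxhvbn'

fxhvbn


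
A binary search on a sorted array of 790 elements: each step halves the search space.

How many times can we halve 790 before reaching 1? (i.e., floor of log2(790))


790 / 2 = 395
395 / 2 = 197
197 / 2 = 98
98 / 2 = 49
49 / 2 = 24
24 / 2 = 12
12 / 2 = 6
6 / 2 = 3
3 / 2 = 1
Reached 1 after 9 halvings

9


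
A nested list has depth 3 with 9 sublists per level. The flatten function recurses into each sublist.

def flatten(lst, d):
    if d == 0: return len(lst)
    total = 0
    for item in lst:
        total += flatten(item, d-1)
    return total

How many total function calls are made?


At depth 0 (root): 1 call
At depth 1: each of 1 parents calls flatten on 9 children = 9 calls
At depth 2: each of 9 parents calls flatten on 9 children = 81 calls
At depth 3: each of 81 parents calls flatten on 9 children = 729 calls
Total: 1 + 9 + 81 + 729 = 820

820


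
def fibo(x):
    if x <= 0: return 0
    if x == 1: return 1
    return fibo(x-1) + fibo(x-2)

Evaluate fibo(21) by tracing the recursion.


Computing fibo(21) bottom-up:
fibo(0) = 0
fibo(1) = 1
fibo(2) = fibo(1) + fibo(0) = 1 + 0 = 1
fibo(3) = fibo(2) + fibo(1) = 1 + 1 = 2
fibo(4) = fibo(3) + fibo(2) = 2 + 1 = 3
fibo(5) = fibo(4) + fibo(3) = 3 + 2 = 5
fibo(6) = fibo(5) + fibo(4) = 5 + 3 = 8
fibo(7) = fibo(6) + fibo(5) = 8 + 5 = 13
fibo(8) = fibo(7) + fibo(6) = 13 + 8 = 21
fibo(9) = fibo(8) + fibo(7) = 21 + 13 = 34
fibo(10) = fibo(9) + fibo(8) = 34 + 21 = 55
fibo(11) = fibo(10) + fibo(9) = 55 + 34 = 89
fibo(12) = fibo(11) + fibo(10) = 89 + 55 = 144
fibo(13) = fibo(12) + fibo(11) = 144 + 89 = 233
fibo(14) = fibo(13) + fibo(12) = 233 + 144 = 377
fibo(15) = fibo(14) + fibo(13) = 377 + 233 = 610
fibo(16) = fibo(15) + fibo(14) = 610 + 377 = 987
fibo(17) = fibo(16) + fibo(15) = 987 + 610 = 1597
fibo(18) = fibo(17) + fibo(16) = 1597 + 987 = 2584
fibo(19) = fibo(18) + fibo(17) = 2584 + 1597 = 4181
fibo(20) = fibo(19) + fibo(18) = 4181 + 2584 = 6765
fibo(21) = fibo(20) + fibo(19) = 6765 + 4181 = 10946

10946


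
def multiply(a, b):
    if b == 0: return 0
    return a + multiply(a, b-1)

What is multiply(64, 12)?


multiply(64, 12) = 64 + multiply(64, 11)
multiply(64, 11) = 64 + multiply(64, 10)
multiply(64, 10) = 64 + multiply(64, 9)
multiply(64, 9) = 64 + multiply(64, 8)
multiply(64, 8) = 64 + multiply(64, 7)
multiply(64, 7) = 64 + multiply(64, 6)
multiply(64, 6) = 64 + multiply(64, 5)
multiply(64, 5) = 64 + multiply(64, 4)
multiply(64, 4) = 64 + multiply(64, 3)
multiply(64, 3) = 64 + multiply(64, 2)
multiply(64, 2) = 64 + multiply(64, 1)
multiply(64, 1) = 64 + multiply(64, 0)
multiply(64, 0) = 0  (base case)
Total: 64 + 64 + 64 + 64 + 64 + 64 + 64 + 64 + 64 + 64 + 64 + 64 + 0 = 768

768


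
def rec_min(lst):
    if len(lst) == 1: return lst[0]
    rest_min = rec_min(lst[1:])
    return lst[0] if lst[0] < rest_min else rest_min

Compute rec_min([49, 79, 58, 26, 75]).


rec_min([49, 79, 58, 26, 75]): compare 49 with rec_min([79, 58, 26, 75])
rec_min([79, 58, 26, 75]): compare 79 with rec_min([58, 26, 75])
rec_min([58, 26, 75]): compare 58 with rec_min([26, 75])
rec_min([26, 75]): compare 26 with rec_min([75])
rec_min([75]) = 75  (base case)
Compare 26 with 75 -> 26
Compare 58 with 26 -> 26
Compare 79 with 26 -> 26
Compare 49 with 26 -> 26

26


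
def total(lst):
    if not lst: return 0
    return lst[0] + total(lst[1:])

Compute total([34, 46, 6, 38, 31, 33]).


total([34, 46, 6, 38, 31, 33]) = 34 + total([46, 6, 38, 31, 33])
total([46, 6, 38, 31, 33]) = 46 + total([6, 38, 31, 33])
total([6, 38, 31, 33]) = 6 + total([38, 31, 33])
total([38, 31, 33]) = 38 + total([31, 33])
total([31, 33]) = 31 + total([33])
total([33]) = 33 + total([])
total([]) = 0  (base case)
Total: 34 + 46 + 6 + 38 + 31 + 33 + 0 = 188

188


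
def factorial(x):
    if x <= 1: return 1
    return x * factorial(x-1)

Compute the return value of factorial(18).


factorial(18)
= 18 * factorial(17)
= 18 * 17 * factorial(16)
= 18 * 17 * 16 * factorial(15)
= 18 * 17 * 16 * 15 * factorial(14)
= 18 * 17 * 16 * 15 * 14 * factorial(13)
= 18 * 17 * 16 * 15 * 14 * 13 * factorial(12)
= 18 * 17 * 16 * 15 * 14 * 13 * 12 * factorial(11)
= 18 * 17 * 16 * 15 * 14 * 13 * 12 * 11 * factorial(10)
= 18 * 17 * 16 * 15 * 14 * 13 * 12 * 11 * 10 * factorial(9)
= 18 * 17 * 16 * 15 * 14 * 13 * 12 * 11 * 10 * 9 * factorial(8)
= 18 * 17 * 16 * 15 * 14 * 13 * 12 * 11 * 10 * 9 * 8 * factorial(7)
= 18 * 17 * 16 * 15 * 14 * 13 * 12 * 11 * 10 * 9 * 8 * 7 * factorial(6)
= 18 * 17 * 16 * 15 * 14 * 13 * 12 * 11 * 10 * 9 * 8 * 7 * 6 * factorial(5)
= 18 * 17 * 16 * 15 * 14 * 13 * 12 * 11 * 10 * 9 * 8 * 7 * 6 * 5 * factorial(4)
= 18 * 17 * 16 * 15 * 14 * 13 * 12 * 11 * 10 * 9 * 8 * 7 * 6 * 5 * 4 * factorial(3)
= 18 * 17 * 16 * 15 * 14 * 13 * 12 * 11 * 10 * 9 * 8 * 7 * 6 * 5 * 4 * 3 * factorial(2)
= 18 * 17 * 16 * 15 * 14 * 13 * 12 * 11 * 10 * 9 * 8 * 7 * 6 * 5 * 4 * 3 * 2 * factorial(1)
= 18 * 17 * 16 * 15 * 14 * 13 * 12 * 11 * 10 * 9 * 8 * 7 * 6 * 5 * 4 * 3 * 2 * 1
= 6402373705728000

6402373705728000


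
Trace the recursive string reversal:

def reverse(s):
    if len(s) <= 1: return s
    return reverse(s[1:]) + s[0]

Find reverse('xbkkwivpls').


reverse('xbkkwivpls') = reverse('bkkwivpls') + 'x'
reverse('bkkwivpls') = reverse('kkwivpls') + 'b'
reverse('kkwivpls') = reverse('kwivpls') + 'k'
reverse('kwivpls') = reverse('wivpls') + 'k'
reverse('wivpls') = reverse('ivpls') + 'w'
reverse('ivpls') = reverse('vpls') + 'i'
reverse('vpls') = reverse('pls') + 'v'
reverse('pls') = reverse('ls') + 'p'
reverse('ls') = reverse('s') + 'l'
reverse('s') = 's'  (base case)
Concatenating: 's' + 'l' + 'p' + 'v' + 'i' + 'w' + 'k' + 'k' + 'b' + 'x' = 'slpviwkkbx'

slpviwkkbx


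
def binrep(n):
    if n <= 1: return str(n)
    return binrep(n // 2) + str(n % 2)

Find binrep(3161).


binrep(3161) = binrep(1580) + '1'
binrep(1580) = binrep(790) + '0'
binrep(790) = binrep(395) + '0'
binrep(395) = binrep(197) + '1'
binrep(197) = binrep(98) + '1'
binrep(98) = binrep(49) + '0'
binrep(49) = binrep(24) + '1'
binrep(24) = binrep(12) + '0'
binrep(12) = binrep(6) + '0'
binrep(6) = binrep(3) + '0'
binrep(3) = binrep(1) + '1'
binrep(1) = '1'  (base case)
Concatenating: '1' + '1' + '0' + '0' + '0' + '1' + '0' + '1' + '1' + '0' + '0' + '1' = '110001011001'

110001011001


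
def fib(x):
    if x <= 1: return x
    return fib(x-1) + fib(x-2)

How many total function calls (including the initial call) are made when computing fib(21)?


Let C(n) = total calls for fib(n)
C(0) = 1, C(1) = 1
C(2) = 1 + C(1) + C(0) = 1 + 1 + 1 = 3
C(3) = 1 + C(2) + C(1) = 1 + 3 + 1 = 5
C(4) = 1 + C(3) + C(2) = 1 + 5 + 3 = 9
C(5) = 1 + C(4) + C(3) = 1 + 9 + 5 = 15
C(6) = 1 + C(5) + C(4) = 1 + 15 + 9 = 25
C(7) = 1 + C(6) + C(5) = 1 + 25 + 15 = 41
C(8) = 1 + C(7) + C(6) = 1 + 41 + 25 = 67
C(9) = 1 + C(8) + C(7) = 1 + 67 + 41 = 109
C(10) = 1 + C(9) + C(8) = 1 + 109 + 67 = 177
C(11) = 1 + C(10) + C(9) = 1 + 177 + 109 = 287
C(12) = 1 + C(11) + C(10) = 1 + 287 + 177 = 465
C(13) = 1 + C(12) + C(11) = 1 + 465 + 287 = 753
C(14) = 1 + C(13) + C(12) = 1 + 753 + 465 = 1219
C(15) = 1 + C(14) + C(13) = 1 + 1219 + 753 = 1973
C(16) = 1 + C(15) + C(14) = 1 + 1973 + 1219 = 3193
C(17) = 1 + C(16) + C(15) = 1 + 3193 + 1973 = 5167
C(18) = 1 + C(17) + C(16) = 1 + 5167 + 3193 = 8361
C(19) = 1 + C(18) + C(17) = 1 + 8361 + 5167 = 13529
C(20) = 1 + C(19) + C(18) = 1 + 13529 + 8361 = 21891
C(21) = 1 + C(20) + C(19) = 1 + 21891 + 13529 = 35421

35421


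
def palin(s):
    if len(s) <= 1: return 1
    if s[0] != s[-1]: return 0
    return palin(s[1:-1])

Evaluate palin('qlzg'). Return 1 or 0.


palin('qlzg'): s[0]='q' != s[-1]='g' -> return 0
Result: 0 (not a palindrome)

0


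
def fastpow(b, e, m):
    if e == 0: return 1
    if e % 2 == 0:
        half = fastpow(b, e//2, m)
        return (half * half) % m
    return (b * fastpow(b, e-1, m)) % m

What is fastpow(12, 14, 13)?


fastpow(12, 14, 13): e is even, compute fastpow(12, 7, 13)
  fastpow(12, 7, 13): e is odd, compute fastpow(12, 6, 13)
    fastpow(12, 6, 13): e is even, compute fastpow(12, 3, 13)
      fastpow(12, 3, 13): e is odd, compute fastpow(12, 2, 13)
        fastpow(12, 2, 13): e is even, compute fastpow(12, 1, 13)
          fastpow(12, 1, 13): e is odd, compute fastpow(12, 0, 13)
          fastpow(12, 0, 13) = 1
          (12 * 1) % 13 = 12
        half=12, (12*12) % 13 = 1
      (12 * 1) % 13 = 12
    half=12, (12*12) % 13 = 1
  (12 * 1) % 13 = 12
half=12, (12*12) % 13 = 1

1


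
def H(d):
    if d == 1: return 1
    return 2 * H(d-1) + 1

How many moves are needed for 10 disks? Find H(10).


H(10) = 2 * H(9) + 1
H(9) = 2 * H(8) + 1
H(8) = 2 * H(7) + 1
H(7) = 2 * H(6) + 1
H(6) = 2 * H(5) + 1
H(5) = 2 * H(4) + 1
H(4) = 2 * H(3) + 1
H(3) = 2 * H(2) + 1
H(2) = 2 * H(1) + 1
H(1) = 1  (base case)
H(2) = 2 * 1 + 1 = 3
H(3) = 2 * 3 + 1 = 7
H(4) = 2 * 7 + 1 = 15
H(5) = 2 * 15 + 1 = 31
H(6) = 2 * 31 + 1 = 63
H(7) = 2 * 63 + 1 = 127
H(8) = 2 * 127 + 1 = 255
H(9) = 2 * 255 + 1 = 511
H(10) = 2 * 511 + 1 = 1023

1023


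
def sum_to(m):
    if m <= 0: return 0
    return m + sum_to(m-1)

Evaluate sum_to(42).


sum_to(42)
= 42 + 41 + 40 + 39 + 38 + 37 + 36 + 35 + 34 + 33 + 32 + 31 + 30 + 29 + 28 + 27 + 26 + 25 + 24 + 23 + 22 + 21 + 20 + 19 + 18 + 17 + 16 + 15 + 14 + 13 + 12 + 11 + 10 + 9 + 8 + 7 + 6 + 5 + 4 + 3 + 2 + 1 + sum_to(0)
= 42 + 41 + 40 + 39 + 38 + 37 + 36 + 35 + 34 + 33 + 32 + 31 + 30 + 29 + 28 + 27 + 26 + 25 + 24 + 23 + 22 + 21 + 20 + 19 + 18 + 17 + 16 + 15 + 14 + 13 + 12 + 11 + 10 + 9 + 8 + 7 + 6 + 5 + 4 + 3 + 2 + 1 + 0
= 903

903


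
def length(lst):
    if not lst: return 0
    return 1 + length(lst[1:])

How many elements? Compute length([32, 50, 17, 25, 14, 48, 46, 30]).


length([32, 50, 17, 25, 14, 48, 46, 30]) = 1 + length([50, 17, 25, 14, 48, 46, 30])
length([50, 17, 25, 14, 48, 46, 30]) = 1 + length([17, 25, 14, 48, 46, 30])
length([17, 25, 14, 48, 46, 30]) = 1 + length([25, 14, 48, 46, 30])
length([25, 14, 48, 46, 30]) = 1 + length([14, 48, 46, 30])
length([14, 48, 46, 30]) = 1 + length([48, 46, 30])
length([48, 46, 30]) = 1 + length([46, 30])
length([46, 30]) = 1 + length([30])
length([30]) = 1 + length([])
length([]) = 0  (base case)
Unwinding: 1 + 1 + 1 + 1 + 1 + 1 + 1 + 1 + 0 = 8

8


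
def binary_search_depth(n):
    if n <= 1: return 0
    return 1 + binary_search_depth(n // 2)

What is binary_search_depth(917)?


917 / 2 = 458
458 / 2 = 229
229 / 2 = 114
114 / 2 = 57
57 / 2 = 28
28 / 2 = 14
14 / 2 = 7
7 / 2 = 3
3 / 2 = 1
Reached 1 after 9 halvings

9


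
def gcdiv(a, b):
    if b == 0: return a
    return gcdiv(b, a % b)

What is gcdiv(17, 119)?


gcdiv(17, 119) = gcdiv(119, 17)
gcdiv(119, 17) = gcdiv(17, 0)
gcdiv(17, 0) = 17  (base case)

17


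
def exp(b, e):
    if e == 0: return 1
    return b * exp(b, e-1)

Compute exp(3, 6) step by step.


exp(3, 6)
= 3 * exp(3, 5)
= 3 * 3 * exp(3, 4)
= 3 * 3 * 3 * exp(3, 3)
= 3 * 3 * 3 * 3 * exp(3, 2)
= 3 * 3 * 3 * 3 * 3 * exp(3, 1)
= 3 * 3 * 3 * 3 * 3 * 3 * exp(3, 0)
= 3 * 3 * 3 * 3 * 3 * 3 * 1
= 729

729


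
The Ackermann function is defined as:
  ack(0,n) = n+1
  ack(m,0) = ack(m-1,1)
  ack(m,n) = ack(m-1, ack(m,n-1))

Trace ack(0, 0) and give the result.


ack(0, 0) = 1
Result: ack(0, 0) = 1

1


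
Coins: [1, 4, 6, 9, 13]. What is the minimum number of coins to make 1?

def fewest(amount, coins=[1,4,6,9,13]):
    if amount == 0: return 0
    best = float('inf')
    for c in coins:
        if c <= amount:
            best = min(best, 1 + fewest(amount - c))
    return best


Building up with DP:
fewest(0) = 0
fewest(1) = min(1+fewest(0)=1+0=1) = 1

1


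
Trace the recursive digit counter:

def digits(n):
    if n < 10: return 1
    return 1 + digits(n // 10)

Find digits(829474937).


digits(829474937) = 1 + digits(82947493)
digits(82947493) = 1 + digits(8294749)
digits(8294749) = 1 + digits(829474)
digits(829474) = 1 + digits(82947)
digits(82947) = 1 + digits(8294)
digits(8294) = 1 + digits(829)
digits(829) = 1 + digits(82)
digits(82) = 1 + digits(8)
digits(8) = 1  (base case: 8 < 10)
Unwinding: 1 + 1 + 1 + 1 + 1 + 1 + 1 + 1 + 1 = 9

9


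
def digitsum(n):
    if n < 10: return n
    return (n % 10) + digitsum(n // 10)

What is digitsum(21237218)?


digitsum(21237218) = 8 + digitsum(2123721)
digitsum(2123721) = 1 + digitsum(212372)
digitsum(212372) = 2 + digitsum(21237)
digitsum(21237) = 7 + digitsum(2123)
digitsum(2123) = 3 + digitsum(212)
digitsum(212) = 2 + digitsum(21)
digitsum(21) = 1 + digitsum(2)
digitsum(2) = 2  (base case)
Total: 8 + 1 + 2 + 7 + 3 + 2 + 1 + 2 = 26

26
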